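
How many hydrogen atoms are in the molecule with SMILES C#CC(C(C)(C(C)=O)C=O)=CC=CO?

Hydrogens are implicit in SMILES; fill each atom to its normal valence:
  5 × C: 1 H each → 5
  4 × C: no H
  2 × C: 3 H each → 6
  2 × O: no H
  1 × O: 1 H
  Total hydrogens = 12.

12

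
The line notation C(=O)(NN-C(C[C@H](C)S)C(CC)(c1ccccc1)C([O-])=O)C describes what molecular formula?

C16H23N2O3S-

Heavy atoms from the SMILES: 16 C, 2 N, 3 O, 1 S.
Implicit hydrogens by atom environment:
  5 × C (aromatic): 1 H each → 5
  3 × C: 3 H each → 9
  3 × C: no H
  2 × C: 2 H each → 4
  2 × C: 1 H each → 2
  2 × N: 1 H each → 2
  2 × O: no H
  1 × C (aromatic): no H
  1 × O (charge -1): no H
  1 × S: 1 H
  Total hydrogens = 23.
Net charge -1.
Molecular formula: C16H23N2O3S-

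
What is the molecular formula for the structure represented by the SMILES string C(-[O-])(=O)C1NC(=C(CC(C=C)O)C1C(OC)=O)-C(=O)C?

C13H16NO6-

Heavy atoms from the SMILES: 13 C, 1 N, 6 O.
Implicit hydrogens by atom environment:
  5 × C: no H
  4 × C: 1 H each → 4
  4 × O: no H
  2 × C: 3 H each → 6
  2 × C: 2 H each → 4
  1 × N: 1 H
  1 × O: 1 H
  1 × O (charge -1): no H
  Total hydrogens = 16.
Net charge -1.
Molecular formula: C13H16NO6-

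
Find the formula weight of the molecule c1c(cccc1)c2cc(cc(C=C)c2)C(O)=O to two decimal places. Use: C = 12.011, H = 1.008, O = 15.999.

Molecular formula: C15H12O2.
M = 15×12.011 + 12×1.008 + 2×15.999 = 224.26 g/mol.

224.26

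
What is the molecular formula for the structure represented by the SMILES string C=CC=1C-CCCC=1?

Heavy atoms from the SMILES: 8 C.
Implicit hydrogens by atom environment:
  5 × C: 2 H each → 10
  2 × C: 1 H each → 2
  1 × C: no H
  Total hydrogens = 12.
Molecular formula: C8H12

C8H12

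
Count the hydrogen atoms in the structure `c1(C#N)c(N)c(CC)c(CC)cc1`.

Hydrogens are implicit in SMILES; fill each atom to its normal valence:
  4 × C (aromatic): no H
  2 × C: 3 H each → 6
  2 × C: 2 H each → 4
  2 × C (aromatic): 1 H each → 2
  1 × C: no H
  1 × N: 2 H
  1 × N: no H
  Total hydrogens = 14.

14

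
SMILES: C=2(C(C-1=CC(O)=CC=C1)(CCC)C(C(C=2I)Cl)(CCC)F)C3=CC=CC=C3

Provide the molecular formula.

Heavy atoms from the SMILES: 23 C, 1 Cl, 1 F, 1 I, 1 O.
Implicit hydrogens by atom environment:
  9 × C (aromatic): 1 H each → 9
  4 × C: 2 H each → 8
  4 × C: no H
  3 × C (aromatic): no H
  2 × C: 3 H each → 6
  1 × C: 1 H
  1 × Cl: no H
  1 × F: no H
  1 × I: no H
  1 × O: 1 H
  Total hydrogens = 25.
Molecular formula: C23H25ClFIO

C23H25ClFIO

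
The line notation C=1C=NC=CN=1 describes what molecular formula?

C4H4N2

Heavy atoms from the SMILES: 4 C, 2 N.
Implicit hydrogens by atom environment:
  4 × C (aromatic): 1 H each → 4
  2 × N (aromatic): no H
  Total hydrogens = 4.
Molecular formula: C4H4N2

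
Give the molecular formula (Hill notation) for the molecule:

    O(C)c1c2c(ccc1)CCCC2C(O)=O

C12H14O3

Heavy atoms from the SMILES: 12 C, 3 O.
Implicit hydrogens by atom environment:
  3 × C: 2 H each → 6
  3 × C (aromatic): 1 H each → 3
  3 × C (aromatic): no H
  2 × O: no H
  1 × C: 3 H
  1 × C: 1 H
  1 × C: no H
  1 × O: 1 H
  Total hydrogens = 14.
Molecular formula: C12H14O3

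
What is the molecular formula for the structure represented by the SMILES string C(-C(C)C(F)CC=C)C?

C8H15F

Heavy atoms from the SMILES: 8 C, 1 F.
Implicit hydrogens by atom environment:
  3 × C: 2 H each → 6
  3 × C: 1 H each → 3
  2 × C: 3 H each → 6
  1 × F: no H
  Total hydrogens = 15.
Molecular formula: C8H15F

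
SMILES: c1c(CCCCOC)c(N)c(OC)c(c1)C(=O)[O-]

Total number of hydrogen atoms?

Hydrogens are implicit in SMILES; fill each atom to its normal valence:
  4 × C: 2 H each → 8
  4 × C (aromatic): no H
  3 × O: no H
  2 × C: 3 H each → 6
  2 × C (aromatic): 1 H each → 2
  1 × C: no H
  1 × N: 2 H
  1 × O (charge -1): no H
  Total hydrogens = 18.

18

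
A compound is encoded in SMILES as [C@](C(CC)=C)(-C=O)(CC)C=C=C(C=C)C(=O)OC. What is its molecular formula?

C15H20O3

Heavy atoms from the SMILES: 15 C, 3 O.
Implicit hydrogens by atom environment:
  5 × C: no H
  4 × C: 2 H each → 8
  3 × C: 3 H each → 9
  3 × C: 1 H each → 3
  3 × O: no H
  Total hydrogens = 20.
Molecular formula: C15H20O3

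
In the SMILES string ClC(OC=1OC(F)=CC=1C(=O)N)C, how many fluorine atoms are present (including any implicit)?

1

The symbol for fluorine appears 1 time in the SMILES.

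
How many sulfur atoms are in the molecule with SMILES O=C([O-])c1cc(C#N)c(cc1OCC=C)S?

1

The symbol for sulfur appears 1 time in the SMILES.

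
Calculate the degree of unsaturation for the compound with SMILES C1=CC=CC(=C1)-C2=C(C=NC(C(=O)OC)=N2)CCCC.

Molecular formula from the SMILES: C16H18N2O2.
DoU = (2C + 2 + N − H − X)/2 = (2·16 + 2 + 2 − 18 − 0)/2 = 18/2 = 9.
(Structurally: 2 ring(s) + 7 π bond(s) = 9.)

9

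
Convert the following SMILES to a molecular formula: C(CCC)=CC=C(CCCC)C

Heavy atoms from the SMILES: 12 C.
Implicit hydrogens by atom environment:
  5 × C: 2 H each → 10
  3 × C: 3 H each → 9
  3 × C: 1 H each → 3
  1 × C: no H
  Total hydrogens = 22.
Molecular formula: C12H22

C12H22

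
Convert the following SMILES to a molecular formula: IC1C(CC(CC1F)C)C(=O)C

Heavy atoms from the SMILES: 9 C, 1 F, 1 I, 1 O.
Implicit hydrogens by atom environment:
  4 × C: 1 H each → 4
  2 × C: 3 H each → 6
  2 × C: 2 H each → 4
  1 × C: no H
  1 × F: no H
  1 × I: no H
  1 × O: no H
  Total hydrogens = 14.
Molecular formula: C9H14FIO

C9H14FIO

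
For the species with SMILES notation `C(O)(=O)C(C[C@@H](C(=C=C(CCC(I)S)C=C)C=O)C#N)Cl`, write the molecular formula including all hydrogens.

C14H15ClINO3S

Heavy atoms from the SMILES: 14 C, 1 Cl, 1 I, 1 N, 3 O, 1 S.
Implicit hydrogens by atom environment:
  5 × C: 1 H each → 5
  5 × C: no H
  4 × C: 2 H each → 8
  2 × O: no H
  1 × Cl: no H
  1 × I: no H
  1 × N: no H
  1 × O: 1 H
  1 × S: 1 H
  Total hydrogens = 15.
Molecular formula: C14H15ClINO3S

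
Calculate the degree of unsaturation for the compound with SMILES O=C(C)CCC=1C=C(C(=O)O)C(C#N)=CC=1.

Molecular formula from the SMILES: C12H11NO3.
DoU = (2C + 2 + N − H − X)/2 = (2·12 + 2 + 1 − 11 − 0)/2 = 16/2 = 8.
(Structurally: 1 ring(s) + 7 π bond(s) = 8.)

8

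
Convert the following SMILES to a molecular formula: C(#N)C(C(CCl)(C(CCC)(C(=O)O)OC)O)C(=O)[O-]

C11H15ClNO6-

Heavy atoms from the SMILES: 11 C, 1 Cl, 1 N, 6 O.
Implicit hydrogens by atom environment:
  5 × C: no H
  3 × C: 2 H each → 6
  3 × O: no H
  2 × C: 3 H each → 6
  2 × O: 1 H each → 2
  1 × C: 1 H
  1 × Cl: no H
  1 × N: no H
  1 × O (charge -1): no H
  Total hydrogens = 15.
Net charge -1.
Molecular formula: C11H15ClNO6-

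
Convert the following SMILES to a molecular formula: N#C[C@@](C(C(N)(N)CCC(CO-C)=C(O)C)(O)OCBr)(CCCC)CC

Heavy atoms from the SMILES: 1 Br, 18 C, 3 N, 4 O.
Implicit hydrogens by atom environment:
  8 × C: 2 H each → 16
  6 × C: no H
  4 × C: 3 H each → 12
  2 × N: 2 H each → 4
  2 × O: 1 H each → 2
  2 × O: no H
  1 × Br: no H
  1 × N: no H
  Total hydrogens = 34.
Molecular formula: C18H34BrN3O4

C18H34BrN3O4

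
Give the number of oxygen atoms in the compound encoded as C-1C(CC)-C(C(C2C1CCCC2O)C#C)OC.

2

The symbol for oxygen appears 2 times in the SMILES.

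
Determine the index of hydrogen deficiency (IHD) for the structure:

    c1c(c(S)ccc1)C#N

Molecular formula from the SMILES: C7H5NS.
DoU = (2C + 2 + N − H − X)/2 = (2·7 + 2 + 1 − 5 − 0)/2 = 12/2 = 6.
(Structurally: 1 ring(s) + 5 π bond(s) = 6.)

6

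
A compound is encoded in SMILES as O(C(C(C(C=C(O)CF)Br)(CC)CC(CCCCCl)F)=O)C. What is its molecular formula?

Heavy atoms from the SMILES: 1 Br, 15 C, 1 Cl, 2 F, 3 O.
Implicit hydrogens by atom environment:
  7 × C: 2 H each → 14
  3 × C: 1 H each → 3
  3 × C: no H
  2 × C: 3 H each → 6
  2 × F: no H
  2 × O: no H
  1 × Br: no H
  1 × Cl: no H
  1 × O: 1 H
  Total hydrogens = 24.
Molecular formula: C15H24BrClF2O3

C15H24BrClF2O3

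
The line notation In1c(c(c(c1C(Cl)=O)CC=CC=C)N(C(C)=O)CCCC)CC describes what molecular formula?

C18H24ClIN2O2

Heavy atoms from the SMILES: 18 C, 1 Cl, 1 I, 2 N, 2 O.
Implicit hydrogens by atom environment:
  6 × C: 2 H each → 12
  4 × C (aromatic): no H
  3 × C: 3 H each → 9
  3 × C: 1 H each → 3
  2 × C: no H
  2 × O: no H
  1 × Cl: no H
  1 × I: no H
  1 × N (aromatic): no H
  1 × N: no H
  Total hydrogens = 24.
Molecular formula: C18H24ClIN2O2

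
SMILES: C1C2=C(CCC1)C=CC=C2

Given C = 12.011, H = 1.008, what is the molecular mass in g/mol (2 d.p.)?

132.21

Molecular formula: C10H12.
M = 10×12.011 + 12×1.008 = 132.21 g/mol.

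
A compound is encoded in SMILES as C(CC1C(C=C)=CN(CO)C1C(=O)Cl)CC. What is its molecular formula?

C12H18ClNO2

Heavy atoms from the SMILES: 12 C, 1 Cl, 1 N, 2 O.
Implicit hydrogens by atom environment:
  5 × C: 2 H each → 10
  4 × C: 1 H each → 4
  2 × C: no H
  1 × C: 3 H
  1 × Cl: no H
  1 × N: no H
  1 × O: 1 H
  1 × O: no H
  Total hydrogens = 18.
Molecular formula: C12H18ClNO2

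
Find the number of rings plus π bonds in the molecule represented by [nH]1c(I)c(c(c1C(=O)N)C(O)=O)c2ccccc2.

Molecular formula from the SMILES: C12H9IN2O3.
DoU = (2C + 2 + N − H − X)/2 = (2·12 + 2 + 2 − 9 − 1)/2 = 18/2 = 9.
(Structurally: 2 ring(s) + 7 π bond(s) = 9.)

9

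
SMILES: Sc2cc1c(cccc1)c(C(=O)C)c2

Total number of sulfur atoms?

1

The symbol for sulfur appears 1 time in the SMILES.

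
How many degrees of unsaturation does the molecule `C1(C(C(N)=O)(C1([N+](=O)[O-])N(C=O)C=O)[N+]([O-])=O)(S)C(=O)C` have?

Molecular formula from the SMILES: C8H8N4O8S.
DoU = (2C + 2 + N − H − X)/2 = (2·8 + 2 + 4 − 8 − 0)/2 = 14/2 = 7.
(Structurally: 1 ring(s) + 6 π bond(s) = 7.)

7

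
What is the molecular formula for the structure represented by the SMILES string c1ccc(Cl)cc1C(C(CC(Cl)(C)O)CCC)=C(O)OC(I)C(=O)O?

C17H21Cl2IO5

Heavy atoms from the SMILES: 17 C, 2 Cl, 1 I, 5 O.
Implicit hydrogens by atom environment:
  4 × C (aromatic): 1 H each → 4
  4 × C: no H
  3 × C: 2 H each → 6
  3 × O: 1 H each → 3
  2 × C: 3 H each → 6
  2 × C: 1 H each → 2
  2 × C (aromatic): no H
  2 × Cl: no H
  2 × O: no H
  1 × I: no H
  Total hydrogens = 21.
Molecular formula: C17H21Cl2IO5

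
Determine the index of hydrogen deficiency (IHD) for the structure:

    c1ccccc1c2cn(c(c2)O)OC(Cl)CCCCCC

7

Molecular formula from the SMILES: C17H22ClNO2.
DoU = (2C + 2 + N − H − X)/2 = (2·17 + 2 + 1 − 22 − 1)/2 = 14/2 = 7.
(Structurally: 2 ring(s) + 5 π bond(s) = 7.)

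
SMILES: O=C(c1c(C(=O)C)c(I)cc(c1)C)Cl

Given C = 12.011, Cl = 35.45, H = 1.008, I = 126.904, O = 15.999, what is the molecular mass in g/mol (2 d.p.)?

Molecular formula: C10H8ClIO2.
M = 10×12.011 + 1×35.45 + 8×1.008 + 1×126.904 + 2×15.999 = 322.53 g/mol.

322.53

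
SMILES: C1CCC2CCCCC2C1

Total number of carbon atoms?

The symbol for carbon appears 10 times in the SMILES.

10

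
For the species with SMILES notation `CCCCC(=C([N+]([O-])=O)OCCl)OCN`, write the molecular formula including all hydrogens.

C8H15ClN2O4

Heavy atoms from the SMILES: 8 C, 1 Cl, 2 N, 4 O.
Implicit hydrogens by atom environment:
  5 × C: 2 H each → 10
  3 × O: no H
  2 × C: no H
  1 × C: 3 H
  1 × Cl: no H
  1 × N: 2 H
  1 × N (charge +1): no H
  1 × O (charge -1): no H
  Total hydrogens = 15.
Molecular formula: C8H15ClN2O4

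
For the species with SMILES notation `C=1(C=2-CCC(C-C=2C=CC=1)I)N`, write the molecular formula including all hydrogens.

C10H12IN

Heavy atoms from the SMILES: 10 C, 1 I, 1 N.
Implicit hydrogens by atom environment:
  3 × C: 2 H each → 6
  3 × C (aromatic): 1 H each → 3
  3 × C (aromatic): no H
  1 × C: 1 H
  1 × I: no H
  1 × N: 2 H
  Total hydrogens = 12.
Molecular formula: C10H12IN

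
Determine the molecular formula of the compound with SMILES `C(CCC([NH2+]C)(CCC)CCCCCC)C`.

Heavy atoms from the SMILES: 15 C, 1 N.
Implicit hydrogens by atom environment:
  10 × C: 2 H each → 20
  4 × C: 3 H each → 12
  1 × C: no H
  1 × N (charge +1): 2 H
  Total hydrogens = 34.
Net charge +1.
Molecular formula: C15H34N+

C15H34N+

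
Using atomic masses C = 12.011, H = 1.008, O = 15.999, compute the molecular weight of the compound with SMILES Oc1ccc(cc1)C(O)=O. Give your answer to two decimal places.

138.12

Molecular formula: C7H6O3.
M = 7×12.011 + 6×1.008 + 3×15.999 = 138.12 g/mol.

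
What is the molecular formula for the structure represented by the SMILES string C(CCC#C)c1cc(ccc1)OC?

Heavy atoms from the SMILES: 12 C, 1 O.
Implicit hydrogens by atom environment:
  4 × C (aromatic): 1 H each → 4
  3 × C: 2 H each → 6
  2 × C (aromatic): no H
  1 × C: 3 H
  1 × C: 1 H
  1 × C: no H
  1 × O: no H
  Total hydrogens = 14.
Molecular formula: C12H14O

C12H14O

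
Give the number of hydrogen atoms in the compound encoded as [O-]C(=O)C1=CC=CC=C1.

5

Hydrogens are implicit in SMILES; fill each atom to its normal valence:
  5 × C (aromatic): 1 H each → 5
  1 × C (aromatic): no H
  1 × C: no H
  1 × O: no H
  1 × O (charge -1): no H
  Total hydrogens = 5.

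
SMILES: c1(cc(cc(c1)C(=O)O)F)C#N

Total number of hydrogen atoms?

Hydrogens are implicit in SMILES; fill each atom to its normal valence:
  3 × C (aromatic): 1 H each → 3
  3 × C (aromatic): no H
  2 × C: no H
  1 × F: no H
  1 × N: no H
  1 × O: 1 H
  1 × O: no H
  Total hydrogens = 4.

4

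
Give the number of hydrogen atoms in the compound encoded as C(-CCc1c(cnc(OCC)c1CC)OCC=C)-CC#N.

24

Hydrogens are implicit in SMILES; fill each atom to its normal valence:
  8 × C: 2 H each → 16
  4 × C (aromatic): no H
  2 × C: 3 H each → 6
  2 × O: no H
  1 × C (aromatic): 1 H
  1 × C: 1 H
  1 × C: no H
  1 × N (aromatic): no H
  1 × N: no H
  Total hydrogens = 24.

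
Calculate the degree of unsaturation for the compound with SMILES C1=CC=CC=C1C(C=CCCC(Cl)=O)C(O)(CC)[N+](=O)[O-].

7

Molecular formula from the SMILES: C15H18ClNO4.
DoU = (2C + 2 + N − H − X)/2 = (2·15 + 2 + 1 − 18 − 1)/2 = 14/2 = 7.
(Structurally: 1 ring(s) + 6 π bond(s) = 7.)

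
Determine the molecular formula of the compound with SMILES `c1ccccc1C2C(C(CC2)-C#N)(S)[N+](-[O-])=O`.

C12H12N2O2S

Heavy atoms from the SMILES: 12 C, 2 N, 2 O, 1 S.
Implicit hydrogens by atom environment:
  5 × C (aromatic): 1 H each → 5
  2 × C: 2 H each → 4
  2 × C: 1 H each → 2
  2 × C: no H
  1 × C (aromatic): no H
  1 × N: no H
  1 × N (charge +1): no H
  1 × O: no H
  1 × O (charge -1): no H
  1 × S: 1 H
  Total hydrogens = 12.
Molecular formula: C12H12N2O2S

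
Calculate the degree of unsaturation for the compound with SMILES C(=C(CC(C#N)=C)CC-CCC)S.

Molecular formula from the SMILES: C11H17NS.
DoU = (2C + 2 + N − H − X)/2 = (2·11 + 2 + 1 − 17 − 0)/2 = 8/2 = 4.
(Structurally: 0 ring(s) + 4 π bond(s) = 4.)

4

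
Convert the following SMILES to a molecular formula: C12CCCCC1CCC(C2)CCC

Heavy atoms from the SMILES: 13 C.
Implicit hydrogens by atom environment:
  9 × C: 2 H each → 18
  3 × C: 1 H each → 3
  1 × C: 3 H
  Total hydrogens = 24.
Molecular formula: C13H24

C13H24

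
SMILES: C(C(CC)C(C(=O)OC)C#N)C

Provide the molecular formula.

C9H15NO2

Heavy atoms from the SMILES: 9 C, 1 N, 2 O.
Implicit hydrogens by atom environment:
  3 × C: 3 H each → 9
  2 × C: 2 H each → 4
  2 × C: 1 H each → 2
  2 × C: no H
  2 × O: no H
  1 × N: no H
  Total hydrogens = 15.
Molecular formula: C9H15NO2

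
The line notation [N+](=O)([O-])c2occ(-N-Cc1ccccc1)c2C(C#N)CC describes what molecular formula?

C15H15N3O3

Heavy atoms from the SMILES: 15 C, 3 N, 3 O.
Implicit hydrogens by atom environment:
  6 × C (aromatic): 1 H each → 6
  4 × C (aromatic): no H
  2 × C: 2 H each → 4
  1 × C: 3 H
  1 × C: 1 H
  1 × C: no H
  1 × N: 1 H
  1 × N (charge +1): no H
  1 × N: no H
  1 × O (aromatic): no H
  1 × O: no H
  1 × O (charge -1): no H
  Total hydrogens = 15.
Molecular formula: C15H15N3O3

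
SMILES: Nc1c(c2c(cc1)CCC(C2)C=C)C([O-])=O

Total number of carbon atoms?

13

The symbol for carbon appears 13 times in the SMILES. Lowercase c denotes aromatic carbon and counts toward C.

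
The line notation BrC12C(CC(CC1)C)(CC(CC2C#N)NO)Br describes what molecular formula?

C12H18Br2N2O

Heavy atoms from the SMILES: 2 Br, 12 C, 2 N, 1 O.
Implicit hydrogens by atom environment:
  5 × C: 2 H each → 10
  3 × C: 1 H each → 3
  3 × C: no H
  2 × Br: no H
  1 × C: 3 H
  1 × N: 1 H
  1 × N: no H
  1 × O: 1 H
  Total hydrogens = 18.
Molecular formula: C12H18Br2N2O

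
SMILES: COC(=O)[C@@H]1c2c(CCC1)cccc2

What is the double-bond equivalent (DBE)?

Molecular formula from the SMILES: C12H14O2.
DoU = (2C + 2 + N − H − X)/2 = (2·12 + 2 + 0 − 14 − 0)/2 = 12/2 = 6.
(Structurally: 2 ring(s) + 4 π bond(s) = 6.)

6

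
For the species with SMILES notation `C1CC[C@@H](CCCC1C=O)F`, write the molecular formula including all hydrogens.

Heavy atoms from the SMILES: 9 C, 1 F, 1 O.
Implicit hydrogens by atom environment:
  6 × C: 2 H each → 12
  3 × C: 1 H each → 3
  1 × F: no H
  1 × O: no H
  Total hydrogens = 15.
Molecular formula: C9H15FO

C9H15FO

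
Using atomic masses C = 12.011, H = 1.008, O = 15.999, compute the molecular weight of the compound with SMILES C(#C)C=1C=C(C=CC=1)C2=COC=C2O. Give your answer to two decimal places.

184.19

Molecular formula: C12H8O2.
M = 12×12.011 + 8×1.008 + 2×15.999 = 184.19 g/mol.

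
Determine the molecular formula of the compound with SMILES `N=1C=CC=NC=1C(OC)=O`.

Heavy atoms from the SMILES: 6 C, 2 N, 2 O.
Implicit hydrogens by atom environment:
  3 × C (aromatic): 1 H each → 3
  2 × N (aromatic): no H
  2 × O: no H
  1 × C: 3 H
  1 × C (aromatic): no H
  1 × C: no H
  Total hydrogens = 6.
Molecular formula: C6H6N2O2

C6H6N2O2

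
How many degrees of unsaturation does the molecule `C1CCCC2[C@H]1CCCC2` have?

2

Molecular formula from the SMILES: C10H18.
DoU = (2C + 2 + N − H − X)/2 = (2·10 + 2 + 0 − 18 − 0)/2 = 4/2 = 2.
(Structurally: 2 ring(s) + 0 π bond(s) = 2.)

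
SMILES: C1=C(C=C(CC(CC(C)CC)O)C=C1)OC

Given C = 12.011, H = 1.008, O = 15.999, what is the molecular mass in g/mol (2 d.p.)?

Molecular formula: C14H22O2.
M = 14×12.011 + 22×1.008 + 2×15.999 = 222.33 g/mol.

222.33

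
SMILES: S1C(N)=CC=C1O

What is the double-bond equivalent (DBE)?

Molecular formula from the SMILES: C4H5NOS.
DoU = (2C + 2 + N − H − X)/2 = (2·4 + 2 + 1 − 5 − 0)/2 = 6/2 = 3.
(Structurally: 1 ring(s) + 2 π bond(s) = 3.)

3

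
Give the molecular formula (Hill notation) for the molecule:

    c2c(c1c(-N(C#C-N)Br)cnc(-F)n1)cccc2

Heavy atoms from the SMILES: 1 Br, 12 C, 1 F, 4 N.
Implicit hydrogens by atom environment:
  6 × C (aromatic): 1 H each → 6
  4 × C (aromatic): no H
  2 × C: no H
  2 × N (aromatic): no H
  1 × Br: no H
  1 × F: no H
  1 × N: 2 H
  1 × N: no H
  Total hydrogens = 8.
Molecular formula: C12H8BrFN4

C12H8BrFN4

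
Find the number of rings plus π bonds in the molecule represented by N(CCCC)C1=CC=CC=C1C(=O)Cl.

5

Molecular formula from the SMILES: C11H14ClNO.
DoU = (2C + 2 + N − H − X)/2 = (2·11 + 2 + 1 − 14 − 1)/2 = 10/2 = 5.
(Structurally: 1 ring(s) + 4 π bond(s) = 5.)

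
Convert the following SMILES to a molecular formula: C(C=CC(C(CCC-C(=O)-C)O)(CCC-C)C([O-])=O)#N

C15H22NO4-

Heavy atoms from the SMILES: 15 C, 1 N, 4 O.
Implicit hydrogens by atom environment:
  6 × C: 2 H each → 12
  4 × C: no H
  3 × C: 1 H each → 3
  2 × C: 3 H each → 6
  2 × O: no H
  1 × N: no H
  1 × O: 1 H
  1 × O (charge -1): no H
  Total hydrogens = 22.
Net charge -1.
Molecular formula: C15H22NO4-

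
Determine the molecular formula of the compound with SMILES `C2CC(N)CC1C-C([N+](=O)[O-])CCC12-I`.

Heavy atoms from the SMILES: 10 C, 1 I, 2 N, 2 O.
Implicit hydrogens by atom environment:
  6 × C: 2 H each → 12
  3 × C: 1 H each → 3
  1 × C: no H
  1 × I: no H
  1 × N: 2 H
  1 × N (charge +1): no H
  1 × O: no H
  1 × O (charge -1): no H
  Total hydrogens = 17.
Molecular formula: C10H17IN2O2

C10H17IN2O2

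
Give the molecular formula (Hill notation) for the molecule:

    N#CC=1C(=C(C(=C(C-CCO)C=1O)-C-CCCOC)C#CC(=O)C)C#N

C20H22N2O4

Heavy atoms from the SMILES: 20 C, 2 N, 4 O.
Implicit hydrogens by atom environment:
  7 × C: 2 H each → 14
  6 × C (aromatic): no H
  5 × C: no H
  2 × C: 3 H each → 6
  2 × N: no H
  2 × O: 1 H each → 2
  2 × O: no H
  Total hydrogens = 22.
Molecular formula: C20H22N2O4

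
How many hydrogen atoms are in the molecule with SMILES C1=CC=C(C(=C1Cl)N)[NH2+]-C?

Hydrogens are implicit in SMILES; fill each atom to its normal valence:
  3 × C (aromatic): 1 H each → 3
  3 × C (aromatic): no H
  1 × C: 3 H
  1 × Cl: no H
  1 × N: 2 H
  1 × N (charge +1): 2 H
  Total hydrogens = 10.

10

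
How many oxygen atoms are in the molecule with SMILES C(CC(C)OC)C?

1

The symbol for oxygen appears 1 time in the SMILES.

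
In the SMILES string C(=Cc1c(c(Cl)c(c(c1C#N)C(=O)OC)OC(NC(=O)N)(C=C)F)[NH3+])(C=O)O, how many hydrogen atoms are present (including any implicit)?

Hydrogens are implicit in SMILES; fill each atom to its normal valence:
  6 × C (aromatic): no H
  5 × C: no H
  5 × O: no H
  3 × C: 1 H each → 3
  1 × C: 3 H
  1 × C: 2 H
  1 × Cl: no H
  1 × F: no H
  1 × N (charge +1): 3 H
  1 × N: 2 H
  1 × N: 1 H
  1 × N: no H
  1 × O: 1 H
  Total hydrogens = 15.

15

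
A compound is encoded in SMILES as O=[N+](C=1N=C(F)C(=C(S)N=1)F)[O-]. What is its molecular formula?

Heavy atoms from the SMILES: 4 C, 2 F, 3 N, 2 O, 1 S.
Implicit hydrogens by atom environment:
  4 × C (aromatic): no H
  2 × F: no H
  2 × N (aromatic): no H
  1 × N (charge +1): no H
  1 × O: no H
  1 × O (charge -1): no H
  1 × S: 1 H
  Total hydrogens = 1.
Molecular formula: C4HF2N3O2S

C4HF2N3O2S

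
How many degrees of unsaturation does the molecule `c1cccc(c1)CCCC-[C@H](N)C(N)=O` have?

5

Molecular formula from the SMILES: C12H18N2O.
DoU = (2C + 2 + N − H − X)/2 = (2·12 + 2 + 2 − 18 − 0)/2 = 10/2 = 5.
(Structurally: 1 ring(s) + 4 π bond(s) = 5.)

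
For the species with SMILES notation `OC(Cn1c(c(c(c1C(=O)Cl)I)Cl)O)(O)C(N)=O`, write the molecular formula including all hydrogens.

Heavy atoms from the SMILES: 8 C, 2 Cl, 1 I, 2 N, 5 O.
Implicit hydrogens by atom environment:
  4 × C (aromatic): no H
  3 × C: no H
  3 × O: 1 H each → 3
  2 × Cl: no H
  2 × O: no H
  1 × C: 2 H
  1 × I: no H
  1 × N: 2 H
  1 × N (aromatic): no H
  Total hydrogens = 7.
Molecular formula: C8H7Cl2IN2O5

C8H7Cl2IN2O5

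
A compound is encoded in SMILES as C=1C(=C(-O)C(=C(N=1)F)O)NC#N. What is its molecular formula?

Heavy atoms from the SMILES: 6 C, 1 F, 3 N, 2 O.
Implicit hydrogens by atom environment:
  4 × C (aromatic): no H
  2 × O: 1 H each → 2
  1 × C (aromatic): 1 H
  1 × C: no H
  1 × F: no H
  1 × N: 1 H
  1 × N (aromatic): no H
  1 × N: no H
  Total hydrogens = 4.
Molecular formula: C6H4FN3O2

C6H4FN3O2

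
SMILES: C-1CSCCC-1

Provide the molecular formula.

Heavy atoms from the SMILES: 5 C, 1 S.
Implicit hydrogens by atom environment:
  5 × C: 2 H each → 10
  1 × S: no H
  Total hydrogens = 10.
Molecular formula: C5H10S

C5H10S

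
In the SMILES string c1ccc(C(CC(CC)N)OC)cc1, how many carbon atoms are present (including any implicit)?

The symbol for carbon appears 12 times in the SMILES. Lowercase c denotes aromatic carbon and counts toward C.

12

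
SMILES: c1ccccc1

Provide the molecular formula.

C6H6

Heavy atoms from the SMILES: 6 C.
Implicit hydrogens by atom environment:
  6 × C (aromatic): 1 H each → 6
  Total hydrogens = 6.
Molecular formula: C6H6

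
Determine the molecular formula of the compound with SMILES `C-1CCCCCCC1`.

Heavy atoms from the SMILES: 8 C.
Implicit hydrogens by atom environment:
  8 × C: 2 H each → 16
  Total hydrogens = 16.
Molecular formula: C8H16

C8H16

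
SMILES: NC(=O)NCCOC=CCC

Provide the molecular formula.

C7H14N2O2

Heavy atoms from the SMILES: 7 C, 2 N, 2 O.
Implicit hydrogens by atom environment:
  3 × C: 2 H each → 6
  2 × C: 1 H each → 2
  2 × O: no H
  1 × C: 3 H
  1 × C: no H
  1 × N: 2 H
  1 × N: 1 H
  Total hydrogens = 14.
Molecular formula: C7H14N2O2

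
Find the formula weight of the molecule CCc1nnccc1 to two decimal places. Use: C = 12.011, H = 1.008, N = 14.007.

Molecular formula: C6H8N2.
M = 6×12.011 + 8×1.008 + 2×14.007 = 108.14 g/mol.

108.14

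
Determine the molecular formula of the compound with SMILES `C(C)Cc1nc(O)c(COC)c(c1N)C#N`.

C11H15N3O2

Heavy atoms from the SMILES: 11 C, 3 N, 2 O.
Implicit hydrogens by atom environment:
  5 × C (aromatic): no H
  3 × C: 2 H each → 6
  2 × C: 3 H each → 6
  1 × C: no H
  1 × N: 2 H
  1 × N (aromatic): no H
  1 × N: no H
  1 × O: 1 H
  1 × O: no H
  Total hydrogens = 15.
Molecular formula: C11H15N3O2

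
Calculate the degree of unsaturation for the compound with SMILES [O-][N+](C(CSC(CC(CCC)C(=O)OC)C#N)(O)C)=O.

4

Molecular formula from the SMILES: C12H20N2O5S.
DoU = (2C + 2 + N − H − X)/2 = (2·12 + 2 + 2 − 20 − 0)/2 = 8/2 = 4.
(Structurally: 0 ring(s) + 4 π bond(s) = 4.)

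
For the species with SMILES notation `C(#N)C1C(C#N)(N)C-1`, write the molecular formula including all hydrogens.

Heavy atoms from the SMILES: 5 C, 3 N.
Implicit hydrogens by atom environment:
  3 × C: no H
  2 × N: no H
  1 × C: 2 H
  1 × C: 1 H
  1 × N: 2 H
  Total hydrogens = 5.
Molecular formula: C5H5N3

C5H5N3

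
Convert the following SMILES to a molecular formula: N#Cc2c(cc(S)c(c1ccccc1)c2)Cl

C13H8ClNS

Heavy atoms from the SMILES: 13 C, 1 Cl, 1 N, 1 S.
Implicit hydrogens by atom environment:
  7 × C (aromatic): 1 H each → 7
  5 × C (aromatic): no H
  1 × C: no H
  1 × Cl: no H
  1 × N: no H
  1 × S: 1 H
  Total hydrogens = 8.
Molecular formula: C13H8ClNS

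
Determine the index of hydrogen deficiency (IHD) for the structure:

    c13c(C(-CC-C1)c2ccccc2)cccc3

9

Molecular formula from the SMILES: C16H16.
DoU = (2C + 2 + N − H − X)/2 = (2·16 + 2 + 0 − 16 − 0)/2 = 18/2 = 9.
(Structurally: 3 ring(s) + 6 π bond(s) = 9.)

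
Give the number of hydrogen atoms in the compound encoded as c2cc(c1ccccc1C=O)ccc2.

10

Hydrogens are implicit in SMILES; fill each atom to its normal valence:
  9 × C (aromatic): 1 H each → 9
  3 × C (aromatic): no H
  1 × C: 1 H
  1 × O: no H
  Total hydrogens = 10.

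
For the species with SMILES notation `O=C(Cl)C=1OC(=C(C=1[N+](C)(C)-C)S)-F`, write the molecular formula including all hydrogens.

C8H10ClFNO2S+

Heavy atoms from the SMILES: 8 C, 1 Cl, 1 F, 1 N, 2 O, 1 S.
Implicit hydrogens by atom environment:
  4 × C (aromatic): no H
  3 × C: 3 H each → 9
  1 × C: no H
  1 × Cl: no H
  1 × F: no H
  1 × N (charge +1): no H
  1 × O (aromatic): no H
  1 × O: no H
  1 × S: 1 H
  Total hydrogens = 10.
Net charge +1.
Molecular formula: C8H10ClFNO2S+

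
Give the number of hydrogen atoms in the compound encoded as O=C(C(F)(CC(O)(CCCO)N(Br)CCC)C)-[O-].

20

Hydrogens are implicit in SMILES; fill each atom to its normal valence:
  6 × C: 2 H each → 12
  3 × C: no H
  2 × C: 3 H each → 6
  2 × O: 1 H each → 2
  1 × Br: no H
  1 × F: no H
  1 × N: no H
  1 × O: no H
  1 × O (charge -1): no H
  Total hydrogens = 20.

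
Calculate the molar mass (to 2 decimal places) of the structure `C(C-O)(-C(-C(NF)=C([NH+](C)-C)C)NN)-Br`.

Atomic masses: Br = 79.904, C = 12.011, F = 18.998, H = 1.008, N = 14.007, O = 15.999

Molecular formula: C8H19BrFN4O+.
M = 1×79.904 + 8×12.011 + 1×18.998 + 19×1.008 + 4×14.007 + 1×15.999 = 286.17 g/mol.

286.17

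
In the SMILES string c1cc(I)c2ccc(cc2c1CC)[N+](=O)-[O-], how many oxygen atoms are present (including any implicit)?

2

The symbol for oxygen appears 2 times in the SMILES.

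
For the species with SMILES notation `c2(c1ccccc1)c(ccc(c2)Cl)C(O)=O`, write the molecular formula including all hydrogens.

Heavy atoms from the SMILES: 13 C, 1 Cl, 2 O.
Implicit hydrogens by atom environment:
  8 × C (aromatic): 1 H each → 8
  4 × C (aromatic): no H
  1 × C: no H
  1 × Cl: no H
  1 × O: 1 H
  1 × O: no H
  Total hydrogens = 9.
Molecular formula: C13H9ClO2

C13H9ClO2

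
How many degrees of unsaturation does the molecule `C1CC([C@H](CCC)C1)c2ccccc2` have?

5

Molecular formula from the SMILES: C14H20.
DoU = (2C + 2 + N − H − X)/2 = (2·14 + 2 + 0 − 20 − 0)/2 = 10/2 = 5.
(Structurally: 2 ring(s) + 3 π bond(s) = 5.)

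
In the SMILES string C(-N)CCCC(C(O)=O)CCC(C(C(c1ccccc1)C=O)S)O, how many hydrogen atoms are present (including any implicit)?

27

Hydrogens are implicit in SMILES; fill each atom to its normal valence:
  6 × C: 2 H each → 12
  5 × C: 1 H each → 5
  5 × C (aromatic): 1 H each → 5
  2 × O: 1 H each → 2
  2 × O: no H
  1 × C: no H
  1 × C (aromatic): no H
  1 × N: 2 H
  1 × S: 1 H
  Total hydrogens = 27.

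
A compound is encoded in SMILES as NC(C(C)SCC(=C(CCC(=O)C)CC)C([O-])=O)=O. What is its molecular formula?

C13H20NO4S-

Heavy atoms from the SMILES: 13 C, 1 N, 4 O, 1 S.
Implicit hydrogens by atom environment:
  5 × C: no H
  4 × C: 2 H each → 8
  3 × C: 3 H each → 9
  3 × O: no H
  1 × C: 1 H
  1 × N: 2 H
  1 × O (charge -1): no H
  1 × S: no H
  Total hydrogens = 20.
Net charge -1.
Molecular formula: C13H20NO4S-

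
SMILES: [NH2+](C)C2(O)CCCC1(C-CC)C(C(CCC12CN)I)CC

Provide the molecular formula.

Heavy atoms from the SMILES: 17 C, 1 I, 2 N, 1 O.
Implicit hydrogens by atom environment:
  9 × C: 2 H each → 18
  3 × C: 3 H each → 9
  3 × C: no H
  2 × C: 1 H each → 2
  1 × I: no H
  1 × N: 2 H
  1 × N (charge +1): 2 H
  1 × O: 1 H
  Total hydrogens = 34.
Net charge +1.
Molecular formula: C17H34IN2O+

C17H34IN2O+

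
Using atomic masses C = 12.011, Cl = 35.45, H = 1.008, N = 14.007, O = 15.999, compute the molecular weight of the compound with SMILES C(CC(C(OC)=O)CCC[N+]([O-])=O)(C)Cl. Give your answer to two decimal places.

Molecular formula: C9H16ClNO4.
M = 9×12.011 + 1×35.45 + 16×1.008 + 1×14.007 + 4×15.999 = 237.68 g/mol.

237.68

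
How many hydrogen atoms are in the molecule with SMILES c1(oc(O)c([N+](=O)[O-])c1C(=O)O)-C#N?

2

Hydrogens are implicit in SMILES; fill each atom to its normal valence:
  4 × C (aromatic): no H
  2 × C: no H
  2 × O: 1 H each → 2
  2 × O: no H
  1 × N (charge +1): no H
  1 × N: no H
  1 × O (aromatic): no H
  1 × O (charge -1): no H
  Total hydrogens = 2.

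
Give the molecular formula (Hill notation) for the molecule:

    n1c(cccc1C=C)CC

Heavy atoms from the SMILES: 9 C, 1 N.
Implicit hydrogens by atom environment:
  3 × C (aromatic): 1 H each → 3
  2 × C: 2 H each → 4
  2 × C (aromatic): no H
  1 × C: 3 H
  1 × C: 1 H
  1 × N (aromatic): no H
  Total hydrogens = 11.
Molecular formula: C9H11N

C9H11N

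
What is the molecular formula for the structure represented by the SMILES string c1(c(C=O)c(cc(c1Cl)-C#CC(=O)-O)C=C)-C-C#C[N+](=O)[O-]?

Heavy atoms from the SMILES: 15 C, 1 Cl, 1 N, 5 O.
Implicit hydrogens by atom environment:
  5 × C (aromatic): no H
  5 × C: no H
  3 × O: no H
  2 × C: 2 H each → 4
  2 × C: 1 H each → 2
  1 × C (aromatic): 1 H
  1 × Cl: no H
  1 × N (charge +1): no H
  1 × O: 1 H
  1 × O (charge -1): no H
  Total hydrogens = 8.
Molecular formula: C15H8ClNO5

C15H8ClNO5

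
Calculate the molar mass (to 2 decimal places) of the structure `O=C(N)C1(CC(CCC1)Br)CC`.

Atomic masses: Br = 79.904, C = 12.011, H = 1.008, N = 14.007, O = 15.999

Molecular formula: C9H16BrNO.
M = 1×79.904 + 9×12.011 + 16×1.008 + 1×14.007 + 1×15.999 = 234.14 g/mol.

234.14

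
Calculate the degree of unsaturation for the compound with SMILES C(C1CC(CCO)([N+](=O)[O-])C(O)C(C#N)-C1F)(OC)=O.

Molecular formula from the SMILES: C11H15FN2O6.
DoU = (2C + 2 + N − H − X)/2 = (2·11 + 2 + 2 − 15 − 1)/2 = 10/2 = 5.
(Structurally: 1 ring(s) + 4 π bond(s) = 5.)

5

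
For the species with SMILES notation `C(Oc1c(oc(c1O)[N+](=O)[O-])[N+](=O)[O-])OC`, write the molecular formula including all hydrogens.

Heavy atoms from the SMILES: 6 C, 2 N, 8 O.
Implicit hydrogens by atom environment:
  4 × C (aromatic): no H
  4 × O: no H
  2 × N (charge +1): no H
  2 × O (charge -1): no H
  1 × C: 3 H
  1 × C: 2 H
  1 × O: 1 H
  1 × O (aromatic): no H
  Total hydrogens = 6.
Molecular formula: C6H6N2O8

C6H6N2O8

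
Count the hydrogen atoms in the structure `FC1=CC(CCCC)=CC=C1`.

13

Hydrogens are implicit in SMILES; fill each atom to its normal valence:
  4 × C (aromatic): 1 H each → 4
  3 × C: 2 H each → 6
  2 × C (aromatic): no H
  1 × C: 3 H
  1 × F: no H
  Total hydrogens = 13.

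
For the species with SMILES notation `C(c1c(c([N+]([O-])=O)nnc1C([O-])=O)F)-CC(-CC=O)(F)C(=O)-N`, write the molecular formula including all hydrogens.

C11H9F2N4O6-

Heavy atoms from the SMILES: 11 C, 2 F, 4 N, 6 O.
Implicit hydrogens by atom environment:
  4 × C (aromatic): no H
  4 × O: no H
  3 × C: 2 H each → 6
  3 × C: no H
  2 × F: no H
  2 × N (aromatic): no H
  2 × O (charge -1): no H
  1 × C: 1 H
  1 × N: 2 H
  1 × N (charge +1): no H
  Total hydrogens = 9.
Net charge -1.
Molecular formula: C11H9F2N4O6-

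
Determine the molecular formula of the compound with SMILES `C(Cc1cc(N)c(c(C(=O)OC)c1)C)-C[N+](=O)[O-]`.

C12H16N2O4

Heavy atoms from the SMILES: 12 C, 2 N, 4 O.
Implicit hydrogens by atom environment:
  4 × C (aromatic): no H
  3 × C: 2 H each → 6
  3 × O: no H
  2 × C: 3 H each → 6
  2 × C (aromatic): 1 H each → 2
  1 × C: no H
  1 × N: 2 H
  1 × N (charge +1): no H
  1 × O (charge -1): no H
  Total hydrogens = 16.
Molecular formula: C12H16N2O4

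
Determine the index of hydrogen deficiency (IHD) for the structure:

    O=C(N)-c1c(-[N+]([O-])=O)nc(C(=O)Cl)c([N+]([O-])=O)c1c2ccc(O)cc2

12

Molecular formula from the SMILES: C13H7ClN4O7.
DoU = (2C + 2 + N − H − X)/2 = (2·13 + 2 + 4 − 7 − 1)/2 = 24/2 = 12.
(Structurally: 2 ring(s) + 10 π bond(s) = 12.)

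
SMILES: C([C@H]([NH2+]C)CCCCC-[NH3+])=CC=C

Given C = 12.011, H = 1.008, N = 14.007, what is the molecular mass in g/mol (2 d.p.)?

184.33

Molecular formula: [C11H24N2]2+.
M = 11×12.011 + 24×1.008 + 2×14.007 = 184.33 g/mol.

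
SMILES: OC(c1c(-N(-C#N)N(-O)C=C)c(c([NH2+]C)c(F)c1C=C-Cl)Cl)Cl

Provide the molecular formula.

C13H13Cl3FN4O2+

Heavy atoms from the SMILES: 13 C, 3 Cl, 1 F, 4 N, 2 O.
Implicit hydrogens by atom environment:
  6 × C (aromatic): no H
  4 × C: 1 H each → 4
  3 × Cl: no H
  3 × N: no H
  2 × O: 1 H each → 2
  1 × C: 3 H
  1 × C: 2 H
  1 × C: no H
  1 × F: no H
  1 × N (charge +1): 2 H
  Total hydrogens = 13.
Net charge +1.
Molecular formula: C13H13Cl3FN4O2+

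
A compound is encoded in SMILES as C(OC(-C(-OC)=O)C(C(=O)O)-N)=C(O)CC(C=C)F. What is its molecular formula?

Heavy atoms from the SMILES: 11 C, 1 F, 1 N, 6 O.
Implicit hydrogens by atom environment:
  5 × C: 1 H each → 5
  4 × O: no H
  3 × C: no H
  2 × C: 2 H each → 4
  2 × O: 1 H each → 2
  1 × C: 3 H
  1 × F: no H
  1 × N: 2 H
  Total hydrogens = 16.
Molecular formula: C11H16FNO6

C11H16FNO6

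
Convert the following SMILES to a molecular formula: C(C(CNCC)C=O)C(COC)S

C9H19NO2S

Heavy atoms from the SMILES: 9 C, 1 N, 2 O, 1 S.
Implicit hydrogens by atom environment:
  4 × C: 2 H each → 8
  3 × C: 1 H each → 3
  2 × C: 3 H each → 6
  2 × O: no H
  1 × N: 1 H
  1 × S: 1 H
  Total hydrogens = 19.
Molecular formula: C9H19NO2S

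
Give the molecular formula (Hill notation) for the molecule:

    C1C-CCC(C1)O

C6H12O

Heavy atoms from the SMILES: 6 C, 1 O.
Implicit hydrogens by atom environment:
  5 × C: 2 H each → 10
  1 × C: 1 H
  1 × O: 1 H
  Total hydrogens = 12.
Molecular formula: C6H12O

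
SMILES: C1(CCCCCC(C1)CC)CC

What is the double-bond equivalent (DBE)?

Molecular formula from the SMILES: C12H24.
DoU = (2C + 2 + N − H − X)/2 = (2·12 + 2 + 0 − 24 − 0)/2 = 2/2 = 1.
(Structurally: 1 ring(s) + 0 π bond(s) = 1.)

1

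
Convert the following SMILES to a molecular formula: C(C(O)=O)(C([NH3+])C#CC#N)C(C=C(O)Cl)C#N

Heavy atoms from the SMILES: 10 C, 1 Cl, 3 N, 3 O.
Implicit hydrogens by atom environment:
  6 × C: no H
  4 × C: 1 H each → 4
  2 × N: no H
  2 × O: 1 H each → 2
  1 × Cl: no H
  1 × N (charge +1): 3 H
  1 × O: no H
  Total hydrogens = 9.
Net charge +1.
Molecular formula: C10H9ClN3O3+

C10H9ClN3O3+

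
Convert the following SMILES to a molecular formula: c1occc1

C4H4O

Heavy atoms from the SMILES: 4 C, 1 O.
Implicit hydrogens by atom environment:
  4 × C (aromatic): 1 H each → 4
  1 × O (aromatic): no H
  Total hydrogens = 4.
Molecular formula: C4H4O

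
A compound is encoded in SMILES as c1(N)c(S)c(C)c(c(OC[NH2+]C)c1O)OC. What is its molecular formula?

Heavy atoms from the SMILES: 10 C, 2 N, 3 O, 1 S.
Implicit hydrogens by atom environment:
  6 × C (aromatic): no H
  3 × C: 3 H each → 9
  2 × O: no H
  1 × C: 2 H
  1 × N (charge +1): 2 H
  1 × N: 2 H
  1 × O: 1 H
  1 × S: 1 H
  Total hydrogens = 17.
Net charge +1.
Molecular formula: C10H17N2O3S+

C10H17N2O3S+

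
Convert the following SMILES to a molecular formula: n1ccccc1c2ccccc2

Heavy atoms from the SMILES: 11 C, 1 N.
Implicit hydrogens by atom environment:
  9 × C (aromatic): 1 H each → 9
  2 × C (aromatic): no H
  1 × N (aromatic): no H
  Total hydrogens = 9.
Molecular formula: C11H9N

C11H9N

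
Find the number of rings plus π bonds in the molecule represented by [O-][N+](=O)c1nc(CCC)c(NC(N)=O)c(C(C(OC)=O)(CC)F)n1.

Molecular formula from the SMILES: C13H18FN5O5.
DoU = (2C + 2 + N − H − X)/2 = (2·13 + 2 + 5 − 18 − 1)/2 = 14/2 = 7.
(Structurally: 1 ring(s) + 6 π bond(s) = 7.)

7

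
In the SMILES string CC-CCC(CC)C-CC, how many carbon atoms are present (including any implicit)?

The symbol for carbon appears 10 times in the SMILES.

10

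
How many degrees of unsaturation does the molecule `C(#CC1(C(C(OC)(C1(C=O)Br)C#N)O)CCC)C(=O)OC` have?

7

Molecular formula from the SMILES: C14H16BrNO5.
DoU = (2C + 2 + N − H − X)/2 = (2·14 + 2 + 1 − 16 − 1)/2 = 14/2 = 7.
(Structurally: 1 ring(s) + 6 π bond(s) = 7.)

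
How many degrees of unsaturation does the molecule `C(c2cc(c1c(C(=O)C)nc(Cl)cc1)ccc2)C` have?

Molecular formula from the SMILES: C15H14ClNO.
DoU = (2C + 2 + N − H − X)/2 = (2·15 + 2 + 1 − 14 − 1)/2 = 18/2 = 9.
(Structurally: 2 ring(s) + 7 π bond(s) = 9.)

9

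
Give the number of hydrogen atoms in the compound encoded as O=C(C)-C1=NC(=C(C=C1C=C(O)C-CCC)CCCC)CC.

Hydrogens are implicit in SMILES; fill each atom to its normal valence:
  7 × C: 2 H each → 14
  4 × C: 3 H each → 12
  4 × C (aromatic): no H
  2 × C: no H
  1 × C (aromatic): 1 H
  1 × C: 1 H
  1 × N (aromatic): no H
  1 × O: 1 H
  1 × O: no H
  Total hydrogens = 29.

29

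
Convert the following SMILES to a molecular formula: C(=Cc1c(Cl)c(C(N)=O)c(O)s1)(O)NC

C8H9ClN2O3S

Heavy atoms from the SMILES: 8 C, 1 Cl, 2 N, 3 O, 1 S.
Implicit hydrogens by atom environment:
  4 × C (aromatic): no H
  2 × C: no H
  2 × O: 1 H each → 2
  1 × C: 3 H
  1 × C: 1 H
  1 × Cl: no H
  1 × N: 2 H
  1 × N: 1 H
  1 × O: no H
  1 × S (aromatic): no H
  Total hydrogens = 9.
Molecular formula: C8H9ClN2O3S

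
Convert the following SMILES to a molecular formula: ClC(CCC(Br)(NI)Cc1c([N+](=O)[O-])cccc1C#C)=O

C13H11BrClIN2O3

Heavy atoms from the SMILES: 1 Br, 13 C, 1 Cl, 1 I, 2 N, 3 O.
Implicit hydrogens by atom environment:
  3 × C: 2 H each → 6
  3 × C (aromatic): 1 H each → 3
  3 × C (aromatic): no H
  3 × C: no H
  2 × O: no H
  1 × Br: no H
  1 × C: 1 H
  1 × Cl: no H
  1 × I: no H
  1 × N: 1 H
  1 × N (charge +1): no H
  1 × O (charge -1): no H
  Total hydrogens = 11.
Molecular formula: C13H11BrClIN2O3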